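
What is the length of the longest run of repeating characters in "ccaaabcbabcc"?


Input: "ccaaabcbabcc"
Scanning for longest run:
  Position 1 ('c'): continues run of 'c', length=2
  Position 2 ('a'): new char, reset run to 1
  Position 3 ('a'): continues run of 'a', length=2
  Position 4 ('a'): continues run of 'a', length=3
  Position 5 ('b'): new char, reset run to 1
  Position 6 ('c'): new char, reset run to 1
  Position 7 ('b'): new char, reset run to 1
  Position 8 ('a'): new char, reset run to 1
  Position 9 ('b'): new char, reset run to 1
  Position 10 ('c'): new char, reset run to 1
  Position 11 ('c'): continues run of 'c', length=2
Longest run: 'a' with length 3

3


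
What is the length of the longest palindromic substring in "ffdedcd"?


Input: "ffdedcd"
Checking substrings for palindromes:
  [2:5] "ded" (len 3) => palindrome
  [4:7] "dcd" (len 3) => palindrome
  [0:2] "ff" (len 2) => palindrome
Longest palindromic substring: "ded" with length 3

3


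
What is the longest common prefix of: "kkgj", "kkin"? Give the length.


Words: kkgj, kkin
  Position 0: all 'k' => match
  Position 1: all 'k' => match
  Position 2: ('g', 'i') => mismatch, stop
LCP = "kk" (length 2)

2


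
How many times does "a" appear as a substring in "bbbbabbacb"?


Searching for "a" in "bbbbabbacb"
Scanning each position:
  Position 0: "b" => no
  Position 1: "b" => no
  Position 2: "b" => no
  Position 3: "b" => no
  Position 4: "a" => MATCH
  Position 5: "b" => no
  Position 6: "b" => no
  Position 7: "a" => MATCH
  Position 8: "c" => no
  Position 9: "b" => no
Total occurrences: 2

2


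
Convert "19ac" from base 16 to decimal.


Input: "19ac" in base 16
Positional expansion:
  Digit '1' (value 1) x 16^3 = 4096
  Digit '9' (value 9) x 16^2 = 2304
  Digit 'a' (value 10) x 16^1 = 160
  Digit 'c' (value 12) x 16^0 = 12
Sum = 6572

6572


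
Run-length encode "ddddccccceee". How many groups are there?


Input: ddddccccceee
Scanning for consecutive runs:
  Group 1: 'd' x 4 (positions 0-3)
  Group 2: 'c' x 5 (positions 4-8)
  Group 3: 'e' x 3 (positions 9-11)
Total groups: 3

3


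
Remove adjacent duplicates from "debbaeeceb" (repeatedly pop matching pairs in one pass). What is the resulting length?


Input: debbaeeceb
Stack-based adjacent duplicate removal:
  Read 'd': push. Stack: d
  Read 'e': push. Stack: de
  Read 'b': push. Stack: deb
  Read 'b': matches stack top 'b' => pop. Stack: de
  Read 'a': push. Stack: dea
  Read 'e': push. Stack: deae
  Read 'e': matches stack top 'e' => pop. Stack: dea
  Read 'c': push. Stack: deac
  Read 'e': push. Stack: deace
  Read 'b': push. Stack: deaceb
Final stack: "deaceb" (length 6)

6


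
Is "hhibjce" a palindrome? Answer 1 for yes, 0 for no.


Input: hhibjce
Reversed: ecjbihh
  Compare pos 0 ('h') with pos 6 ('e'): MISMATCH
  Compare pos 1 ('h') with pos 5 ('c'): MISMATCH
  Compare pos 2 ('i') with pos 4 ('j'): MISMATCH
Result: not a palindrome

0


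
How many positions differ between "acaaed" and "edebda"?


Comparing "acaaed" and "edebda" position by position:
  Position 0: 'a' vs 'e' => DIFFER
  Position 1: 'c' vs 'd' => DIFFER
  Position 2: 'a' vs 'e' => DIFFER
  Position 3: 'a' vs 'b' => DIFFER
  Position 4: 'e' vs 'd' => DIFFER
  Position 5: 'd' vs 'a' => DIFFER
Positions that differ: 6

6


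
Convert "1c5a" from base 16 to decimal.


Input: "1c5a" in base 16
Positional expansion:
  Digit '1' (value 1) x 16^3 = 4096
  Digit 'c' (value 12) x 16^2 = 3072
  Digit '5' (value 5) x 16^1 = 80
  Digit 'a' (value 10) x 16^0 = 10
Sum = 7258

7258


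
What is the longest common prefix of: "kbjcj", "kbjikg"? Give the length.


Words: kbjcj, kbjikg
  Position 0: all 'k' => match
  Position 1: all 'b' => match
  Position 2: all 'j' => match
  Position 3: ('c', 'i') => mismatch, stop
LCP = "kbj" (length 3)

3


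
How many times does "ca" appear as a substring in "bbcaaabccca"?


Searching for "ca" in "bbcaaabccca"
Scanning each position:
  Position 0: "bb" => no
  Position 1: "bc" => no
  Position 2: "ca" => MATCH
  Position 3: "aa" => no
  Position 4: "aa" => no
  Position 5: "ab" => no
  Position 6: "bc" => no
  Position 7: "cc" => no
  Position 8: "cc" => no
  Position 9: "ca" => MATCH
Total occurrences: 2

2


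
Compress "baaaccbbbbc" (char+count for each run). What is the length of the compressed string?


Input: baaaccbbbbc
Runs:
  'b' x 1 => "b1"
  'a' x 3 => "a3"
  'c' x 2 => "c2"
  'b' x 4 => "b4"
  'c' x 1 => "c1"
Compressed: "b1a3c2b4c1"
Compressed length: 10

10


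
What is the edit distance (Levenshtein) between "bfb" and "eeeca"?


Computing edit distance: "bfb" -> "eeeca"
DP table:
           e    e    e    c    a
      0    1    2    3    4    5
  b   1    1    2    3    4    5
  f   2    2    2    3    4    5
  b   3    3    3    3    4    5
Edit distance = dp[3][5] = 5

5


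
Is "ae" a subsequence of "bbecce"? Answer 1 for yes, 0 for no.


Check if "ae" is a subsequence of "bbecce"
Greedy scan:
  Position 0 ('b'): no match needed
  Position 1 ('b'): no match needed
  Position 2 ('e'): no match needed
  Position 3 ('c'): no match needed
  Position 4 ('c'): no match needed
  Position 5 ('e'): no match needed
Only matched 0/2 characters => not a subsequence

0


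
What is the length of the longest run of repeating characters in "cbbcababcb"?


Input: "cbbcababcb"
Scanning for longest run:
  Position 1 ('b'): new char, reset run to 1
  Position 2 ('b'): continues run of 'b', length=2
  Position 3 ('c'): new char, reset run to 1
  Position 4 ('a'): new char, reset run to 1
  Position 5 ('b'): new char, reset run to 1
  Position 6 ('a'): new char, reset run to 1
  Position 7 ('b'): new char, reset run to 1
  Position 8 ('c'): new char, reset run to 1
  Position 9 ('b'): new char, reset run to 1
Longest run: 'b' with length 2

2


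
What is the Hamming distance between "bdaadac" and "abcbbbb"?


Comparing "bdaadac" and "abcbbbb" position by position:
  Position 0: 'b' vs 'a' => differ
  Position 1: 'd' vs 'b' => differ
  Position 2: 'a' vs 'c' => differ
  Position 3: 'a' vs 'b' => differ
  Position 4: 'd' vs 'b' => differ
  Position 5: 'a' vs 'b' => differ
  Position 6: 'c' vs 'b' => differ
Total differences (Hamming distance): 7

7


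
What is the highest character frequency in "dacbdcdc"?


Input: dacbdcdc
Character counts:
  'a': 1
  'b': 1
  'c': 3
  'd': 3
Maximum frequency: 3

3


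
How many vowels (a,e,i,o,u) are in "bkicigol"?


Input: bkicigol
Checking each character:
  'b' at position 0: consonant
  'k' at position 1: consonant
  'i' at position 2: vowel (running total: 1)
  'c' at position 3: consonant
  'i' at position 4: vowel (running total: 2)
  'g' at position 5: consonant
  'o' at position 6: vowel (running total: 3)
  'l' at position 7: consonant
Total vowels: 3

3


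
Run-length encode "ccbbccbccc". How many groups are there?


Input: ccbbccbccc
Scanning for consecutive runs:
  Group 1: 'c' x 2 (positions 0-1)
  Group 2: 'b' x 2 (positions 2-3)
  Group 3: 'c' x 2 (positions 4-5)
  Group 4: 'b' x 1 (positions 6-6)
  Group 5: 'c' x 3 (positions 7-9)
Total groups: 5

5


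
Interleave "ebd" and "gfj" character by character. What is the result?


Interleaving "ebd" and "gfj":
  Position 0: 'e' from first, 'g' from second => "eg"
  Position 1: 'b' from first, 'f' from second => "bf"
  Position 2: 'd' from first, 'j' from second => "dj"
Result: egbfdj

egbfdj


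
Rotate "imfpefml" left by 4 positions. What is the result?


Input: "imfpefml", rotate left by 4
First 4 characters: "imfp"
Remaining characters: "efml"
Concatenate remaining + first: "efml" + "imfp" = "efmlimfp"

efmlimfp


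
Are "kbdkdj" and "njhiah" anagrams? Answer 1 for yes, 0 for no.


Strings: "kbdkdj", "njhiah"
Sorted first:  bddjkk
Sorted second: ahhijn
Differ at position 0: 'b' vs 'a' => not anagrams

0


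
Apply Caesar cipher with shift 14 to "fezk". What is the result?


Caesar cipher: shift "fezk" by 14
  'f' (pos 5) + 14 = pos 19 = 't'
  'e' (pos 4) + 14 = pos 18 = 's'
  'z' (pos 25) + 14 = pos 13 = 'n'
  'k' (pos 10) + 14 = pos 24 = 'y'
Result: tsny

tsny


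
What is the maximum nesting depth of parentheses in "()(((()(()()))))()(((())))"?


Input: "()(((()(()()))))()(((())))"
Tracking depth:
  Position 0 '(': depth becomes 1
  Position 1 ')': depth becomes 0
  Position 2 '(': depth becomes 1
  Position 3 '(': depth becomes 2
  Position 4 '(': depth becomes 3
  Position 5 '(': depth becomes 4
  Position 6 ')': depth becomes 3
  Position 7 '(': depth becomes 4
  Position 8 '(': depth becomes 5
  Position 9 ')': depth becomes 4
  Position 10 '(': depth becomes 5
  Position 11 ')': depth becomes 4
  Position 12 ')': depth becomes 3
  Position 13 ')': depth becomes 2
  Position 14 ')': depth becomes 1
  Position 15 ')': depth becomes 0
  Position 16 '(': depth becomes 1
  Position 17 ')': depth becomes 0
  Position 18 '(': depth becomes 1
  Position 19 '(': depth becomes 2
  Position 20 '(': depth becomes 3
  Position 21 '(': depth becomes 4
  Position 22 ')': depth becomes 3
  Position 23 ')': depth becomes 2
  Position 24 ')': depth becomes 1
  Position 25 ')': depth becomes 0
Maximum depth reached: 5

5


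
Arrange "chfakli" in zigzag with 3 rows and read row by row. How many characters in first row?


Zigzag "chfakli" into 3 rows:
Placing characters:
  'c' => row 0
  'h' => row 1
  'f' => row 2
  'a' => row 1
  'k' => row 0
  'l' => row 1
  'i' => row 2
Rows:
  Row 0: "ck"
  Row 1: "hal"
  Row 2: "fi"
First row length: 2

2


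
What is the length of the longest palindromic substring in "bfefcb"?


Input: "bfefcb"
Checking substrings for palindromes:
  [1:4] "fef" (len 3) => palindrome
Longest palindromic substring: "fef" with length 3

3


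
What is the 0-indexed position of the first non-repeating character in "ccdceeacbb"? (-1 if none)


Input: ccdceeacbb
Character frequencies:
  'a': 1
  'b': 2
  'c': 4
  'd': 1
  'e': 2
Scanning left to right for freq == 1:
  Position 0 ('c'): freq=4, skip
  Position 1 ('c'): freq=4, skip
  Position 2 ('d'): unique! => answer = 2

2


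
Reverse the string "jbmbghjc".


Input: jbmbghjc
Reading characters right to left:
  Position 7: 'c'
  Position 6: 'j'
  Position 5: 'h'
  Position 4: 'g'
  Position 3: 'b'
  Position 2: 'm'
  Position 1: 'b'
  Position 0: 'j'
Reversed: cjhgbmbj

cjhgbmbj


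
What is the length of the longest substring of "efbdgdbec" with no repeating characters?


Input: "efbdgdbec"
Sliding window (track last position of each char):
  Position 0 ('e'): window [0,0] length 1 -- new best
  Position 1 ('f'): window [0,1] length 2 -- new best
  Position 2 ('b'): window [0,2] length 3 -- new best
  Position 3 ('d'): window [0,3] length 4 -- new best
  Position 4 ('g'): window [0,4] length 5 -- new best
  Position 5 ('d'): repeat (last at 3), move window start to 4
  Position 5 ('d'): window [4,5] length 2
  Position 6 ('b'): window [4,6] length 3
  Position 7 ('e'): window [4,7] length 4
  Position 8 ('c'): window [4,8] length 5
Longest substring with no repeats: "efbdg" with length 5

5


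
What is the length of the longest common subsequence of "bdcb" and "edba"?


LCS of "bdcb" and "edba"
DP table:
           e    d    b    a
      0    0    0    0    0
  b   0    0    0    1    1
  d   0    0    1    1    1
  c   0    0    1    1    1
  b   0    0    1    2    2
LCS length = dp[4][4] = 2

2


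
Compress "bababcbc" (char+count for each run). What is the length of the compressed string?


Input: bababcbc
Runs:
  'b' x 1 => "b1"
  'a' x 1 => "a1"
  'b' x 1 => "b1"
  'a' x 1 => "a1"
  'b' x 1 => "b1"
  'c' x 1 => "c1"
  'b' x 1 => "b1"
  'c' x 1 => "c1"
Compressed: "b1a1b1a1b1c1b1c1"
Compressed length: 16

16


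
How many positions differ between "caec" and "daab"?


Comparing "caec" and "daab" position by position:
  Position 0: 'c' vs 'd' => DIFFER
  Position 1: 'a' vs 'a' => same
  Position 2: 'e' vs 'a' => DIFFER
  Position 3: 'c' vs 'b' => DIFFER
Positions that differ: 3

3


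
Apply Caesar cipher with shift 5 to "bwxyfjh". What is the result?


Caesar cipher: shift "bwxyfjh" by 5
  'b' (pos 1) + 5 = pos 6 = 'g'
  'w' (pos 22) + 5 = pos 1 = 'b'
  'x' (pos 23) + 5 = pos 2 = 'c'
  'y' (pos 24) + 5 = pos 3 = 'd'
  'f' (pos 5) + 5 = pos 10 = 'k'
  'j' (pos 9) + 5 = pos 14 = 'o'
  'h' (pos 7) + 5 = pos 12 = 'm'
Result: gbcdkom

gbcdkom


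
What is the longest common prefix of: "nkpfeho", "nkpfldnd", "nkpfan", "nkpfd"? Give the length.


Words: nkpfeho, nkpfldnd, nkpfan, nkpfd
  Position 0: all 'n' => match
  Position 1: all 'k' => match
  Position 2: all 'p' => match
  Position 3: all 'f' => match
  Position 4: ('e', 'l', 'a', 'd') => mismatch, stop
LCP = "nkpf" (length 4)

4


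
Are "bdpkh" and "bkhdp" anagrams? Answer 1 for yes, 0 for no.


Strings: "bdpkh", "bkhdp"
Sorted first:  bdhkp
Sorted second: bdhkp
Sorted forms match => anagrams

1


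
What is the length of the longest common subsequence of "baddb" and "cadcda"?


LCS of "baddb" and "cadcda"
DP table:
           c    a    d    c    d    a
      0    0    0    0    0    0    0
  b   0    0    0    0    0    0    0
  a   0    0    1    1    1    1    1
  d   0    0    1    2    2    2    2
  d   0    0    1    2    2    3    3
  b   0    0    1    2    2    3    3
LCS length = dp[5][6] = 3

3


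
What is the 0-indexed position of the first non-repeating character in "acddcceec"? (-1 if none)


Input: acddcceec
Character frequencies:
  'a': 1
  'c': 4
  'd': 2
  'e': 2
Scanning left to right for freq == 1:
  Position 0 ('a'): unique! => answer = 0

0


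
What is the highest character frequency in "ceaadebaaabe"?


Input: ceaadebaaabe
Character counts:
  'a': 5
  'b': 2
  'c': 1
  'd': 1
  'e': 3
Maximum frequency: 5

5


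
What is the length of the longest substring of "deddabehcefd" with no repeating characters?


Input: "deddabehcefd"
Sliding window (track last position of each char):
  Position 0 ('d'): window [0,0] length 1 -- new best
  Position 1 ('e'): window [0,1] length 2 -- new best
  Position 2 ('d'): repeat (last at 0), move window start to 1
  Position 2 ('d'): window [1,2] length 2
  Position 3 ('d'): repeat (last at 2), move window start to 3
  Position 3 ('d'): window [3,3] length 1
  Position 4 ('a'): window [3,4] length 2
  Position 5 ('b'): window [3,5] length 3 -- new best
  Position 6 ('e'): window [3,6] length 4 -- new best
  Position 7 ('h'): window [3,7] length 5 -- new best
  Position 8 ('c'): window [3,8] length 6 -- new best
  Position 9 ('e'): repeat (last at 6), move window start to 7
  Position 9 ('e'): window [7,9] length 3
  Position 10 ('f'): window [7,10] length 4
  Position 11 ('d'): window [7,11] length 5
Longest substring with no repeats: "dabehc" with length 6

6


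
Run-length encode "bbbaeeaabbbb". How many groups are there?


Input: bbbaeeaabbbb
Scanning for consecutive runs:
  Group 1: 'b' x 3 (positions 0-2)
  Group 2: 'a' x 1 (positions 3-3)
  Group 3: 'e' x 2 (positions 4-5)
  Group 4: 'a' x 2 (positions 6-7)
  Group 5: 'b' x 4 (positions 8-11)
Total groups: 5

5


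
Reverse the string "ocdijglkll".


Input: ocdijglkll
Reading characters right to left:
  Position 9: 'l'
  Position 8: 'l'
  Position 7: 'k'
  Position 6: 'l'
  Position 5: 'g'
  Position 4: 'j'
  Position 3: 'i'
  Position 2: 'd'
  Position 1: 'c'
  Position 0: 'o'
Reversed: llklgjidco

llklgjidco


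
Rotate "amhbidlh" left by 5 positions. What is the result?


Input: "amhbidlh", rotate left by 5
First 5 characters: "amhbi"
Remaining characters: "dlh"
Concatenate remaining + first: "dlh" + "amhbi" = "dlhamhbi"

dlhamhbi


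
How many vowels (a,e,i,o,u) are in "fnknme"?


Input: fnknme
Checking each character:
  'f' at position 0: consonant
  'n' at position 1: consonant
  'k' at position 2: consonant
  'n' at position 3: consonant
  'm' at position 4: consonant
  'e' at position 5: vowel (running total: 1)
Total vowels: 1

1


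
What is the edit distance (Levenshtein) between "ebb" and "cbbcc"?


Computing edit distance: "ebb" -> "cbbcc"
DP table:
           c    b    b    c    c
      0    1    2    3    4    5
  e   1    1    2    3    4    5
  b   2    2    1    2    3    4
  b   3    3    2    1    2    3
Edit distance = dp[3][5] = 3

3


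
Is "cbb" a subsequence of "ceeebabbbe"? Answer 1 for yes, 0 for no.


Check if "cbb" is a subsequence of "ceeebabbbe"
Greedy scan:
  Position 0 ('c'): matches sub[0] = 'c'
  Position 1 ('e'): no match needed
  Position 2 ('e'): no match needed
  Position 3 ('e'): no match needed
  Position 4 ('b'): matches sub[1] = 'b'
  Position 5 ('a'): no match needed
  Position 6 ('b'): matches sub[2] = 'b'
  Position 7 ('b'): no match needed
  Position 8 ('b'): no match needed
  Position 9 ('e'): no match needed
All 3 characters matched => is a subsequence

1


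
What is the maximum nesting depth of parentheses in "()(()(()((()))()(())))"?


Input: "()(()(()((()))()(())))"
Tracking depth:
  Position 0 '(': depth becomes 1
  Position 1 ')': depth becomes 0
  Position 2 '(': depth becomes 1
  Position 3 '(': depth becomes 2
  Position 4 ')': depth becomes 1
  Position 5 '(': depth becomes 2
  Position 6 '(': depth becomes 3
  Position 7 ')': depth becomes 2
  Position 8 '(': depth becomes 3
  Position 9 '(': depth becomes 4
  Position 10 '(': depth becomes 5
  Position 11 ')': depth becomes 4
  Position 12 ')': depth becomes 3
  Position 13 ')': depth becomes 2
  Position 14 '(': depth becomes 3
  Position 15 ')': depth becomes 2
  Position 16 '(': depth becomes 3
  Position 17 '(': depth becomes 4
  Position 18 ')': depth becomes 3
  Position 19 ')': depth becomes 2
  Position 20 ')': depth becomes 1
  Position 21 ')': depth becomes 0
Maximum depth reached: 5

5


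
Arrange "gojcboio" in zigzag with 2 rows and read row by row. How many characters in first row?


Zigzag "gojcboio" into 2 rows:
Placing characters:
  'g' => row 0
  'o' => row 1
  'j' => row 0
  'c' => row 1
  'b' => row 0
  'o' => row 1
  'i' => row 0
  'o' => row 1
Rows:
  Row 0: "gjbi"
  Row 1: "ocoo"
First row length: 4

4


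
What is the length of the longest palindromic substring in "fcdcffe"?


Input: "fcdcffe"
Checking substrings for palindromes:
  [0:5] "fcdcf" (len 5) => palindrome
  [1:4] "cdc" (len 3) => palindrome
  [4:6] "ff" (len 2) => palindrome
Longest palindromic substring: "fcdcf" with length 5

5


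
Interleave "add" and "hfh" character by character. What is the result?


Interleaving "add" and "hfh":
  Position 0: 'a' from first, 'h' from second => "ah"
  Position 1: 'd' from first, 'f' from second => "df"
  Position 2: 'd' from first, 'h' from second => "dh"
Result: ahdfdh

ahdfdh


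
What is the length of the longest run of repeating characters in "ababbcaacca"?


Input: "ababbcaacca"
Scanning for longest run:
  Position 1 ('b'): new char, reset run to 1
  Position 2 ('a'): new char, reset run to 1
  Position 3 ('b'): new char, reset run to 1
  Position 4 ('b'): continues run of 'b', length=2
  Position 5 ('c'): new char, reset run to 1
  Position 6 ('a'): new char, reset run to 1
  Position 7 ('a'): continues run of 'a', length=2
  Position 8 ('c'): new char, reset run to 1
  Position 9 ('c'): continues run of 'c', length=2
  Position 10 ('a'): new char, reset run to 1
Longest run: 'b' with length 2

2


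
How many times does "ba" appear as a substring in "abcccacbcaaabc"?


Searching for "ba" in "abcccacbcaaabc"
Scanning each position:
  Position 0: "ab" => no
  Position 1: "bc" => no
  Position 2: "cc" => no
  Position 3: "cc" => no
  Position 4: "ca" => no
  Position 5: "ac" => no
  Position 6: "cb" => no
  Position 7: "bc" => no
  Position 8: "ca" => no
  Position 9: "aa" => no
  Position 10: "aa" => no
  Position 11: "ab" => no
  Position 12: "bc" => no
Total occurrences: 0

0


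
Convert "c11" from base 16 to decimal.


Input: "c11" in base 16
Positional expansion:
  Digit 'c' (value 12) x 16^2 = 3072
  Digit '1' (value 1) x 16^1 = 16
  Digit '1' (value 1) x 16^0 = 1
Sum = 3089

3089


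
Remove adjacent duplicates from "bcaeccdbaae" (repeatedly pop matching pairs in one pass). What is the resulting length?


Input: bcaeccdbaae
Stack-based adjacent duplicate removal:
  Read 'b': push. Stack: b
  Read 'c': push. Stack: bc
  Read 'a': push. Stack: bca
  Read 'e': push. Stack: bcae
  Read 'c': push. Stack: bcaec
  Read 'c': matches stack top 'c' => pop. Stack: bcae
  Read 'd': push. Stack: bcaed
  Read 'b': push. Stack: bcaedb
  Read 'a': push. Stack: bcaedba
  Read 'a': matches stack top 'a' => pop. Stack: bcaedb
  Read 'e': push. Stack: bcaedbe
Final stack: "bcaedbe" (length 7)

7


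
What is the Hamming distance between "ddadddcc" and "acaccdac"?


Comparing "ddadddcc" and "acaccdac" position by position:
  Position 0: 'd' vs 'a' => differ
  Position 1: 'd' vs 'c' => differ
  Position 2: 'a' vs 'a' => same
  Position 3: 'd' vs 'c' => differ
  Position 4: 'd' vs 'c' => differ
  Position 5: 'd' vs 'd' => same
  Position 6: 'c' vs 'a' => differ
  Position 7: 'c' vs 'c' => same
Total differences (Hamming distance): 5

5


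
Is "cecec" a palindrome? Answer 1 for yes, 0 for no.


Input: cecec
Reversed: cecec
  Compare pos 0 ('c') with pos 4 ('c'): match
  Compare pos 1 ('e') with pos 3 ('e'): match
Result: palindrome

1


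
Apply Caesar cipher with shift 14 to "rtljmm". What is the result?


Caesar cipher: shift "rtljmm" by 14
  'r' (pos 17) + 14 = pos 5 = 'f'
  't' (pos 19) + 14 = pos 7 = 'h'
  'l' (pos 11) + 14 = pos 25 = 'z'
  'j' (pos 9) + 14 = pos 23 = 'x'
  'm' (pos 12) + 14 = pos 0 = 'a'
  'm' (pos 12) + 14 = pos 0 = 'a'
Result: fhzxaa

fhzxaa


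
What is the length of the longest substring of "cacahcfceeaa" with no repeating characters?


Input: "cacahcfceeaa"
Sliding window (track last position of each char):
  Position 0 ('c'): window [0,0] length 1 -- new best
  Position 1 ('a'): window [0,1] length 2 -- new best
  Position 2 ('c'): repeat (last at 0), move window start to 1
  Position 2 ('c'): window [1,2] length 2
  Position 3 ('a'): repeat (last at 1), move window start to 2
  Position 3 ('a'): window [2,3] length 2
  Position 4 ('h'): window [2,4] length 3 -- new best
  Position 5 ('c'): repeat (last at 2), move window start to 3
  Position 5 ('c'): window [3,5] length 3
  Position 6 ('f'): window [3,6] length 4 -- new best
  Position 7 ('c'): repeat (last at 5), move window start to 6
  Position 7 ('c'): window [6,7] length 2
  Position 8 ('e'): window [6,8] length 3
  Position 9 ('e'): repeat (last at 8), move window start to 9
  Position 9 ('e'): window [9,9] length 1
  Position 10 ('a'): window [9,10] length 2
  Position 11 ('a'): repeat (last at 10), move window start to 11
  Position 11 ('a'): window [11,11] length 1
Longest substring with no repeats: "ahcf" with length 4

4


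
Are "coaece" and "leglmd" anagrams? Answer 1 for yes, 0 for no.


Strings: "coaece", "leglmd"
Sorted first:  acceeo
Sorted second: degllm
Differ at position 0: 'a' vs 'd' => not anagrams

0


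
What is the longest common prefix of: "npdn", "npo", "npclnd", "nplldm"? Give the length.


Words: npdn, npo, npclnd, nplldm
  Position 0: all 'n' => match
  Position 1: all 'p' => match
  Position 2: ('d', 'o', 'c', 'l') => mismatch, stop
LCP = "np" (length 2)

2


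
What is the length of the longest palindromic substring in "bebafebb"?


Input: "bebafebb"
Checking substrings for palindromes:
  [0:3] "beb" (len 3) => palindrome
  [6:8] "bb" (len 2) => palindrome
Longest palindromic substring: "beb" with length 3

3


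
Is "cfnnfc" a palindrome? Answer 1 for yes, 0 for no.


Input: cfnnfc
Reversed: cfnnfc
  Compare pos 0 ('c') with pos 5 ('c'): match
  Compare pos 1 ('f') with pos 4 ('f'): match
  Compare pos 2 ('n') with pos 3 ('n'): match
Result: palindrome

1


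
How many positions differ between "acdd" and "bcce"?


Comparing "acdd" and "bcce" position by position:
  Position 0: 'a' vs 'b' => DIFFER
  Position 1: 'c' vs 'c' => same
  Position 2: 'd' vs 'c' => DIFFER
  Position 3: 'd' vs 'e' => DIFFER
Positions that differ: 3

3


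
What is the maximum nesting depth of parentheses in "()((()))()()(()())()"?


Input: "()((()))()()(()())()"
Tracking depth:
  Position 0 '(': depth becomes 1
  Position 1 ')': depth becomes 0
  Position 2 '(': depth becomes 1
  Position 3 '(': depth becomes 2
  Position 4 '(': depth becomes 3
  Position 5 ')': depth becomes 2
  Position 6 ')': depth becomes 1
  Position 7 ')': depth becomes 0
  Position 8 '(': depth becomes 1
  Position 9 ')': depth becomes 0
  Position 10 '(': depth becomes 1
  Position 11 ')': depth becomes 0
  Position 12 '(': depth becomes 1
  Position 13 '(': depth becomes 2
  Position 14 ')': depth becomes 1
  Position 15 '(': depth becomes 2
  Position 16 ')': depth becomes 1
  Position 17 ')': depth becomes 0
  Position 18 '(': depth becomes 1
  Position 19 ')': depth becomes 0
Maximum depth reached: 3

3


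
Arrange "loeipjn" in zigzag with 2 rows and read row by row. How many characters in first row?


Zigzag "loeipjn" into 2 rows:
Placing characters:
  'l' => row 0
  'o' => row 1
  'e' => row 0
  'i' => row 1
  'p' => row 0
  'j' => row 1
  'n' => row 0
Rows:
  Row 0: "lepn"
  Row 1: "oij"
First row length: 4

4


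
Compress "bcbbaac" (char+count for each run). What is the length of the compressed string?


Input: bcbbaac
Runs:
  'b' x 1 => "b1"
  'c' x 1 => "c1"
  'b' x 2 => "b2"
  'a' x 2 => "a2"
  'c' x 1 => "c1"
Compressed: "b1c1b2a2c1"
Compressed length: 10

10


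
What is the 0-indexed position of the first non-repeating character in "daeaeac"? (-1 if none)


Input: daeaeac
Character frequencies:
  'a': 3
  'c': 1
  'd': 1
  'e': 2
Scanning left to right for freq == 1:
  Position 0 ('d'): unique! => answer = 0

0


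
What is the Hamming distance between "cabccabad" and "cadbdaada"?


Comparing "cabccabad" and "cadbdaada" position by position:
  Position 0: 'c' vs 'c' => same
  Position 1: 'a' vs 'a' => same
  Position 2: 'b' vs 'd' => differ
  Position 3: 'c' vs 'b' => differ
  Position 4: 'c' vs 'd' => differ
  Position 5: 'a' vs 'a' => same
  Position 6: 'b' vs 'a' => differ
  Position 7: 'a' vs 'd' => differ
  Position 8: 'd' vs 'a' => differ
Total differences (Hamming distance): 6

6


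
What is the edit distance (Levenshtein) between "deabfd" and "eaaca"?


Computing edit distance: "deabfd" -> "eaaca"
DP table:
           e    a    a    c    a
      0    1    2    3    4    5
  d   1    1    2    3    4    5
  e   2    1    2    3    4    5
  a   3    2    1    2    3    4
  b   4    3    2    2    3    4
  f   5    4    3    3    3    4
  d   6    5    4    4    4    4
Edit distance = dp[6][5] = 4

4


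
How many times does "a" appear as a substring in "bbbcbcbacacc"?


Searching for "a" in "bbbcbcbacacc"
Scanning each position:
  Position 0: "b" => no
  Position 1: "b" => no
  Position 2: "b" => no
  Position 3: "c" => no
  Position 4: "b" => no
  Position 5: "c" => no
  Position 6: "b" => no
  Position 7: "a" => MATCH
  Position 8: "c" => no
  Position 9: "a" => MATCH
  Position 10: "c" => no
  Position 11: "c" => no
Total occurrences: 2

2


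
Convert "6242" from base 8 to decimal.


Input: "6242" in base 8
Positional expansion:
  Digit '6' (value 6) x 8^3 = 3072
  Digit '2' (value 2) x 8^2 = 128
  Digit '4' (value 4) x 8^1 = 32
  Digit '2' (value 2) x 8^0 = 2
Sum = 3234

3234


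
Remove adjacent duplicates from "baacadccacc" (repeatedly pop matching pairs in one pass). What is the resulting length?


Input: baacadccacc
Stack-based adjacent duplicate removal:
  Read 'b': push. Stack: b
  Read 'a': push. Stack: ba
  Read 'a': matches stack top 'a' => pop. Stack: b
  Read 'c': push. Stack: bc
  Read 'a': push. Stack: bca
  Read 'd': push. Stack: bcad
  Read 'c': push. Stack: bcadc
  Read 'c': matches stack top 'c' => pop. Stack: bcad
  Read 'a': push. Stack: bcada
  Read 'c': push. Stack: bcadac
  Read 'c': matches stack top 'c' => pop. Stack: bcada
Final stack: "bcada" (length 5)

5


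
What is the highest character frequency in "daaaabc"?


Input: daaaabc
Character counts:
  'a': 4
  'b': 1
  'c': 1
  'd': 1
Maximum frequency: 4

4


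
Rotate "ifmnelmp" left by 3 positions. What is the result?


Input: "ifmnelmp", rotate left by 3
First 3 characters: "ifm"
Remaining characters: "nelmp"
Concatenate remaining + first: "nelmp" + "ifm" = "nelmpifm"

nelmpifm


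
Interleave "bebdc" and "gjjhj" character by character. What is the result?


Interleaving "bebdc" and "gjjhj":
  Position 0: 'b' from first, 'g' from second => "bg"
  Position 1: 'e' from first, 'j' from second => "ej"
  Position 2: 'b' from first, 'j' from second => "bj"
  Position 3: 'd' from first, 'h' from second => "dh"
  Position 4: 'c' from first, 'j' from second => "cj"
Result: bgejbjdhcj

bgejbjdhcj


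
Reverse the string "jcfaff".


Input: jcfaff
Reading characters right to left:
  Position 5: 'f'
  Position 4: 'f'
  Position 3: 'a'
  Position 2: 'f'
  Position 1: 'c'
  Position 0: 'j'
Reversed: ffafcj

ffafcj


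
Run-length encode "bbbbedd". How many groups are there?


Input: bbbbedd
Scanning for consecutive runs:
  Group 1: 'b' x 4 (positions 0-3)
  Group 2: 'e' x 1 (positions 4-4)
  Group 3: 'd' x 2 (positions 5-6)
Total groups: 3

3


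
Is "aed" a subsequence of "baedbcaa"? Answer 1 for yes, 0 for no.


Check if "aed" is a subsequence of "baedbcaa"
Greedy scan:
  Position 0 ('b'): no match needed
  Position 1 ('a'): matches sub[0] = 'a'
  Position 2 ('e'): matches sub[1] = 'e'
  Position 3 ('d'): matches sub[2] = 'd'
  Position 4 ('b'): no match needed
  Position 5 ('c'): no match needed
  Position 6 ('a'): no match needed
  Position 7 ('a'): no match needed
All 3 characters matched => is a subsequence

1


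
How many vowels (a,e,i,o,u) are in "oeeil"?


Input: oeeil
Checking each character:
  'o' at position 0: vowel (running total: 1)
  'e' at position 1: vowel (running total: 2)
  'e' at position 2: vowel (running total: 3)
  'i' at position 3: vowel (running total: 4)
  'l' at position 4: consonant
Total vowels: 4

4


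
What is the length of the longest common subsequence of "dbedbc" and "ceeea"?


LCS of "dbedbc" and "ceeea"
DP table:
           c    e    e    e    a
      0    0    0    0    0    0
  d   0    0    0    0    0    0
  b   0    0    0    0    0    0
  e   0    0    1    1    1    1
  d   0    0    1    1    1    1
  b   0    0    1    1    1    1
  c   0    1    1    1    1    1
LCS length = dp[6][5] = 1

1


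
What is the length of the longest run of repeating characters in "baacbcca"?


Input: "baacbcca"
Scanning for longest run:
  Position 1 ('a'): new char, reset run to 1
  Position 2 ('a'): continues run of 'a', length=2
  Position 3 ('c'): new char, reset run to 1
  Position 4 ('b'): new char, reset run to 1
  Position 5 ('c'): new char, reset run to 1
  Position 6 ('c'): continues run of 'c', length=2
  Position 7 ('a'): new char, reset run to 1
Longest run: 'a' with length 2

2


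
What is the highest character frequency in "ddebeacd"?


Input: ddebeacd
Character counts:
  'a': 1
  'b': 1
  'c': 1
  'd': 3
  'e': 2
Maximum frequency: 3

3


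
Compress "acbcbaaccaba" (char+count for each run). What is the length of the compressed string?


Input: acbcbaaccaba
Runs:
  'a' x 1 => "a1"
  'c' x 1 => "c1"
  'b' x 1 => "b1"
  'c' x 1 => "c1"
  'b' x 1 => "b1"
  'a' x 2 => "a2"
  'c' x 2 => "c2"
  'a' x 1 => "a1"
  'b' x 1 => "b1"
  'a' x 1 => "a1"
Compressed: "a1c1b1c1b1a2c2a1b1a1"
Compressed length: 20

20


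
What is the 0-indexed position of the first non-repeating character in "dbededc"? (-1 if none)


Input: dbededc
Character frequencies:
  'b': 1
  'c': 1
  'd': 3
  'e': 2
Scanning left to right for freq == 1:
  Position 0 ('d'): freq=3, skip
  Position 1 ('b'): unique! => answer = 1

1


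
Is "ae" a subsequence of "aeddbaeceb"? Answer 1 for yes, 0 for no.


Check if "ae" is a subsequence of "aeddbaeceb"
Greedy scan:
  Position 0 ('a'): matches sub[0] = 'a'
  Position 1 ('e'): matches sub[1] = 'e'
  Position 2 ('d'): no match needed
  Position 3 ('d'): no match needed
  Position 4 ('b'): no match needed
  Position 5 ('a'): no match needed
  Position 6 ('e'): no match needed
  Position 7 ('c'): no match needed
  Position 8 ('e'): no match needed
  Position 9 ('b'): no match needed
All 2 characters matched => is a subsequence

1


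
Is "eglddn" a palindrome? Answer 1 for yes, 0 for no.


Input: eglddn
Reversed: nddlge
  Compare pos 0 ('e') with pos 5 ('n'): MISMATCH
  Compare pos 1 ('g') with pos 4 ('d'): MISMATCH
  Compare pos 2 ('l') with pos 3 ('d'): MISMATCH
Result: not a palindrome

0


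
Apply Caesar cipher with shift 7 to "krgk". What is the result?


Caesar cipher: shift "krgk" by 7
  'k' (pos 10) + 7 = pos 17 = 'r'
  'r' (pos 17) + 7 = pos 24 = 'y'
  'g' (pos 6) + 7 = pos 13 = 'n'
  'k' (pos 10) + 7 = pos 17 = 'r'
Result: rynr

rynr


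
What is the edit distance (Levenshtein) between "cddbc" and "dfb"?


Computing edit distance: "cddbc" -> "dfb"
DP table:
           d    f    b
      0    1    2    3
  c   1    1    2    3
  d   2    1    2    3
  d   3    2    2    3
  b   4    3    3    2
  c   5    4    4    3
Edit distance = dp[5][3] = 3

3


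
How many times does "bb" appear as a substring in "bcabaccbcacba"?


Searching for "bb" in "bcabaccbcacba"
Scanning each position:
  Position 0: "bc" => no
  Position 1: "ca" => no
  Position 2: "ab" => no
  Position 3: "ba" => no
  Position 4: "ac" => no
  Position 5: "cc" => no
  Position 6: "cb" => no
  Position 7: "bc" => no
  Position 8: "ca" => no
  Position 9: "ac" => no
  Position 10: "cb" => no
  Position 11: "ba" => no
Total occurrences: 0

0


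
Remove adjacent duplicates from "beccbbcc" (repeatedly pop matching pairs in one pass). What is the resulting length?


Input: beccbbcc
Stack-based adjacent duplicate removal:
  Read 'b': push. Stack: b
  Read 'e': push. Stack: be
  Read 'c': push. Stack: bec
  Read 'c': matches stack top 'c' => pop. Stack: be
  Read 'b': push. Stack: beb
  Read 'b': matches stack top 'b' => pop. Stack: be
  Read 'c': push. Stack: bec
  Read 'c': matches stack top 'c' => pop. Stack: be
Final stack: "be" (length 2)

2


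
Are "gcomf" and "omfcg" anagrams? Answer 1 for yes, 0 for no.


Strings: "gcomf", "omfcg"
Sorted first:  cfgmo
Sorted second: cfgmo
Sorted forms match => anagrams

1


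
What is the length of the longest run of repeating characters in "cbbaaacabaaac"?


Input: "cbbaaacabaaac"
Scanning for longest run:
  Position 1 ('b'): new char, reset run to 1
  Position 2 ('b'): continues run of 'b', length=2
  Position 3 ('a'): new char, reset run to 1
  Position 4 ('a'): continues run of 'a', length=2
  Position 5 ('a'): continues run of 'a', length=3
  Position 6 ('c'): new char, reset run to 1
  Position 7 ('a'): new char, reset run to 1
  Position 8 ('b'): new char, reset run to 1
  Position 9 ('a'): new char, reset run to 1
  Position 10 ('a'): continues run of 'a', length=2
  Position 11 ('a'): continues run of 'a', length=3
  Position 12 ('c'): new char, reset run to 1
Longest run: 'a' with length 3

3


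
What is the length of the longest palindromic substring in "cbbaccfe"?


Input: "cbbaccfe"
Checking substrings for palindromes:
  [1:3] "bb" (len 2) => palindrome
  [4:6] "cc" (len 2) => palindrome
Longest palindromic substring: "bb" with length 2

2


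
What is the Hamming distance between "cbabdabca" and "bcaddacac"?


Comparing "cbabdabca" and "bcaddacac" position by position:
  Position 0: 'c' vs 'b' => differ
  Position 1: 'b' vs 'c' => differ
  Position 2: 'a' vs 'a' => same
  Position 3: 'b' vs 'd' => differ
  Position 4: 'd' vs 'd' => same
  Position 5: 'a' vs 'a' => same
  Position 6: 'b' vs 'c' => differ
  Position 7: 'c' vs 'a' => differ
  Position 8: 'a' vs 'c' => differ
Total differences (Hamming distance): 6

6


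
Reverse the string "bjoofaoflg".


Input: bjoofaoflg
Reading characters right to left:
  Position 9: 'g'
  Position 8: 'l'
  Position 7: 'f'
  Position 6: 'o'
  Position 5: 'a'
  Position 4: 'f'
  Position 3: 'o'
  Position 2: 'o'
  Position 1: 'j'
  Position 0: 'b'
Reversed: glfoafoojb

glfoafoojb


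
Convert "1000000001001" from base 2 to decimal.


Input: "1000000001001" in base 2
Positional expansion:
  Digit '1' (value 1) x 2^12 = 4096
  Digit '0' (value 0) x 2^11 = 0
  Digit '0' (value 0) x 2^10 = 0
  Digit '0' (value 0) x 2^9 = 0
  Digit '0' (value 0) x 2^8 = 0
  Digit '0' (value 0) x 2^7 = 0
  Digit '0' (value 0) x 2^6 = 0
  Digit '0' (value 0) x 2^5 = 0
  Digit '0' (value 0) x 2^4 = 0
  Digit '1' (value 1) x 2^3 = 8
  Digit '0' (value 0) x 2^2 = 0
  Digit '0' (value 0) x 2^1 = 0
  Digit '1' (value 1) x 2^0 = 1
Sum = 4105

4105


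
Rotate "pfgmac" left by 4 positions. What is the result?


Input: "pfgmac", rotate left by 4
First 4 characters: "pfgm"
Remaining characters: "ac"
Concatenate remaining + first: "ac" + "pfgm" = "acpfgm"

acpfgm


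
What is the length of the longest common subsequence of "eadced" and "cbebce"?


LCS of "eadced" and "cbebce"
DP table:
           c    b    e    b    c    e
      0    0    0    0    0    0    0
  e   0    0    0    1    1    1    1
  a   0    0    0    1    1    1    1
  d   0    0    0    1    1    1    1
  c   0    1    1    1    1    2    2
  e   0    1    1    2    2    2    3
  d   0    1    1    2    2    2    3
LCS length = dp[6][6] = 3

3


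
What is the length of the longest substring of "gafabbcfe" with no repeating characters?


Input: "gafabbcfe"
Sliding window (track last position of each char):
  Position 0 ('g'): window [0,0] length 1 -- new best
  Position 1 ('a'): window [0,1] length 2 -- new best
  Position 2 ('f'): window [0,2] length 3 -- new best
  Position 3 ('a'): repeat (last at 1), move window start to 2
  Position 3 ('a'): window [2,3] length 2
  Position 4 ('b'): window [2,4] length 3
  Position 5 ('b'): repeat (last at 4), move window start to 5
  Position 5 ('b'): window [5,5] length 1
  Position 6 ('c'): window [5,6] length 2
  Position 7 ('f'): window [5,7] length 3
  Position 8 ('e'): window [5,8] length 4 -- new best
Longest substring with no repeats: "bcfe" with length 4

4


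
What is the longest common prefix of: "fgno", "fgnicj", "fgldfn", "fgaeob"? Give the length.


Words: fgno, fgnicj, fgldfn, fgaeob
  Position 0: all 'f' => match
  Position 1: all 'g' => match
  Position 2: ('n', 'n', 'l', 'a') => mismatch, stop
LCP = "fg" (length 2)

2


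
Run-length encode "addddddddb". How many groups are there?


Input: addddddddb
Scanning for consecutive runs:
  Group 1: 'a' x 1 (positions 0-0)
  Group 2: 'd' x 8 (positions 1-8)
  Group 3: 'b' x 1 (positions 9-9)
Total groups: 3

3


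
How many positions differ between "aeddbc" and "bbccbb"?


Comparing "aeddbc" and "bbccbb" position by position:
  Position 0: 'a' vs 'b' => DIFFER
  Position 1: 'e' vs 'b' => DIFFER
  Position 2: 'd' vs 'c' => DIFFER
  Position 3: 'd' vs 'c' => DIFFER
  Position 4: 'b' vs 'b' => same
  Position 5: 'c' vs 'b' => DIFFER
Positions that differ: 5

5


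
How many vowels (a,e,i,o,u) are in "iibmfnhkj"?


Input: iibmfnhkj
Checking each character:
  'i' at position 0: vowel (running total: 1)
  'i' at position 1: vowel (running total: 2)
  'b' at position 2: consonant
  'm' at position 3: consonant
  'f' at position 4: consonant
  'n' at position 5: consonant
  'h' at position 6: consonant
  'k' at position 7: consonant
  'j' at position 8: consonant
Total vowels: 2

2


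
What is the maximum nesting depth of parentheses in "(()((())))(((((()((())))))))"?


Input: "(()((())))(((((()((())))))))"
Tracking depth:
  Position 0 '(': depth becomes 1
  Position 1 '(': depth becomes 2
  Position 2 ')': depth becomes 1
  Position 3 '(': depth becomes 2
  Position 4 '(': depth becomes 3
  Position 5 '(': depth becomes 4
  Position 6 ')': depth becomes 3
  Position 7 ')': depth becomes 2
  Position 8 ')': depth becomes 1
  Position 9 ')': depth becomes 0
  Position 10 '(': depth becomes 1
  Position 11 '(': depth becomes 2
  Position 12 '(': depth becomes 3
  Position 13 '(': depth becomes 4
  Position 14 '(': depth becomes 5
  Position 15 '(': depth becomes 6
  Position 16 ')': depth becomes 5
  Position 17 '(': depth becomes 6
  Position 18 '(': depth becomes 7
  Position 19 '(': depth becomes 8
  Position 20 ')': depth becomes 7
  Position 21 ')': depth becomes 6
  Position 22 ')': depth becomes 5
  Position 23 ')': depth becomes 4
  Position 24 ')': depth becomes 3
  Position 25 ')': depth becomes 2
  Position 26 ')': depth becomes 1
  Position 27 ')': depth becomes 0
Maximum depth reached: 8

8
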